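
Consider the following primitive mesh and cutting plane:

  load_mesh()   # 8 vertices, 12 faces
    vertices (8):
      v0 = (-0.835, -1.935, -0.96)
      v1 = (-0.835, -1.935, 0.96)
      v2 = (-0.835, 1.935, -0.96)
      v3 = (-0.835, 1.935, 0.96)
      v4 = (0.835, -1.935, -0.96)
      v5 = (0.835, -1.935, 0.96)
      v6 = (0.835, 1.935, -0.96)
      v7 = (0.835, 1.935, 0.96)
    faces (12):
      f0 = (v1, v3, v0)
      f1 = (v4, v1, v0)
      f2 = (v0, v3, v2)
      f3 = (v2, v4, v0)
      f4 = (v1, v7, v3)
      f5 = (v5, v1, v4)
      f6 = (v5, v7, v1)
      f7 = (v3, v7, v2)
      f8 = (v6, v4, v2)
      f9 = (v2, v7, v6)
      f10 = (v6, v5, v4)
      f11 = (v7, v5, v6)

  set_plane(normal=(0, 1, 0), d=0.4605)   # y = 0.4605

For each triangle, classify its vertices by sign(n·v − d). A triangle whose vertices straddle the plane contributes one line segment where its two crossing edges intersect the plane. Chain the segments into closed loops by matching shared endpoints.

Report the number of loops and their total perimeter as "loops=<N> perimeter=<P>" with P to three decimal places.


loops=1 perimeter=7.180

Straddling triangles (8 of 12):
  (v1,v3,v0) [-+-] → (-0.835, 0.4605, 0.96)–(-0.835, 0.4605, 0.228465)  len=0.7315
  (v0,v3,v2) [-++] → (-0.835, 0.4605, 0.228465)–(-0.835, 0.4605, -0.96)  len=1.1885
  (v2,v4,v0) [+--] → (-0.198717, 0.4605, -0.96)–(-0.835, 0.4605, -0.96)  len=0.6363
  (v1,v7,v3) [-++] → (0.198717, 0.4605, 0.96)–(-0.835, 0.4605, 0.96)  len=1.0337
  (v5,v7,v1) [-+-] → (0.835, 0.4605, 0.96)–(0.198717, 0.4605, 0.96)  len=0.6363
  (v6,v4,v2) [+-+] → (0.835, 0.4605, -0.96)–(-0.198717, 0.4605, -0.96)  len=1.0337
  (v6,v5,v4) [+--] → (0.835, 0.4605, -0.228465)–(0.835, 0.4605, -0.96)  len=0.7315
  (v7,v5,v6) [+-+] → (0.835, 0.4605, 0.96)–(0.835, 0.4605, -0.228465)  len=1.1885

Chained into 1 loop(s):
  loop 1: 8 segments, perimeter = 7.1800
Total perimeter = 7.180


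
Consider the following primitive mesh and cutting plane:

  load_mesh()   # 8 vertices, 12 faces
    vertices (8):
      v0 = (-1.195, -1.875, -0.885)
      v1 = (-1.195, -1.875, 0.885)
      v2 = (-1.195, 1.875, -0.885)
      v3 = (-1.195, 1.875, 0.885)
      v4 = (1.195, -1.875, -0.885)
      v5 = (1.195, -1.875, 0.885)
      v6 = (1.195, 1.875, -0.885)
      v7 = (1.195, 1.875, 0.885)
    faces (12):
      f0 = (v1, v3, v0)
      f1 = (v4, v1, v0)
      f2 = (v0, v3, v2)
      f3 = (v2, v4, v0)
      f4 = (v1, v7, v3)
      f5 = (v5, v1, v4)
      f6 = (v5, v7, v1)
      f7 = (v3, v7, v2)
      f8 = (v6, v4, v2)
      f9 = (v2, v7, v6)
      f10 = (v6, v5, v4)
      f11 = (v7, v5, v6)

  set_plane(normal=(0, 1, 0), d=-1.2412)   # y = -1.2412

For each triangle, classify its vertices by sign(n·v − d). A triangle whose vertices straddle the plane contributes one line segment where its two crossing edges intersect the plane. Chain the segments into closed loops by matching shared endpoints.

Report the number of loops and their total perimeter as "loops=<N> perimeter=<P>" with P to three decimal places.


Straddling triangles (8 of 12):
  (v1,v3,v0) [-+-] → (-1.195, -1.2412, 0.885)–(-1.195, -1.2412, -0.585846)  len=1.4708
  (v0,v3,v2) [-++] → (-1.195, -1.2412, -0.585846)–(-1.195, -1.2412, -0.885)  len=0.2992
  (v2,v4,v0) [+--] → (0.791058, -1.2412, -0.885)–(-1.195, -1.2412, -0.885)  len=1.9861
  (v1,v7,v3) [-++] → (-0.791058, -1.2412, 0.885)–(-1.195, -1.2412, 0.885)  len=0.4039
  (v5,v7,v1) [-+-] → (1.195, -1.2412, 0.885)–(-0.791058, -1.2412, 0.885)  len=1.9861
  (v6,v4,v2) [+-+] → (1.195, -1.2412, -0.885)–(0.791058, -1.2412, -0.885)  len=0.4039
  (v6,v5,v4) [+--] → (1.195, -1.2412, 0.585846)–(1.195, -1.2412, -0.885)  len=1.4708
  (v7,v5,v6) [+-+] → (1.195, -1.2412, 0.885)–(1.195, -1.2412, 0.585846)  len=0.2992

Chained into 1 loop(s):
  loop 1: 8 segments, perimeter = 8.3200
Total perimeter = 8.320

loops=1 perimeter=8.320


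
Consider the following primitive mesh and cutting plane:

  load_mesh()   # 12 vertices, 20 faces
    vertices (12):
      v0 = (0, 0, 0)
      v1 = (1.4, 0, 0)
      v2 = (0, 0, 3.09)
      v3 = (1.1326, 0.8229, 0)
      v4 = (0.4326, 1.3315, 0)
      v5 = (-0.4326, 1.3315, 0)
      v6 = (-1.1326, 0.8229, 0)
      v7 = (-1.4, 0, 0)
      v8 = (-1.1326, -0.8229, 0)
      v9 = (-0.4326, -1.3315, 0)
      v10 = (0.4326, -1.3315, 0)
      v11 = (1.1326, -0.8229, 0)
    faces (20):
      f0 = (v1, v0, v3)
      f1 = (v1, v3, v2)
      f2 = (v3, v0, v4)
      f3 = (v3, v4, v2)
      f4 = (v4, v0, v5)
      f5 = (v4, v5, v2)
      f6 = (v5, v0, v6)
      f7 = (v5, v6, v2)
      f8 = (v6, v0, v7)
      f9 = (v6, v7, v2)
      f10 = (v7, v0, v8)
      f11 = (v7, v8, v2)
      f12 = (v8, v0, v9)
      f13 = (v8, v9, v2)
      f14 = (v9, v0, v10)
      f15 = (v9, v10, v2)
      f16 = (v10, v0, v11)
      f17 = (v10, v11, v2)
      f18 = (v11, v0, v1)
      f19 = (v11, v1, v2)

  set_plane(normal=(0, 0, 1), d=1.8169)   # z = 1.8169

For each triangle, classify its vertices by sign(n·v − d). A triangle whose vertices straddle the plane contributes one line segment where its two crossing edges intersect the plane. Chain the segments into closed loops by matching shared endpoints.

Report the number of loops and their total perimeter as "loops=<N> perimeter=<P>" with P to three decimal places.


loops=1 perimeter=3.565

Straddling triangles (10 of 20):
  (v1,v3,v2) [--+] → (0.466639, 0.33904, 1.8169)–(0.576809, 0, 1.8169)  len=0.3565
  (v3,v4,v2) [--+] → (0.178234, 0.548587, 1.8169)–(0.466639, 0.33904, 1.8169)  len=0.3565
  (v4,v5,v2) [--+] → (-0.178234, 0.548587, 1.8169)–(0.178234, 0.548587, 1.8169)  len=0.3565
  (v5,v6,v2) [--+] → (-0.466639, 0.33904, 1.8169)–(-0.178234, 0.548587, 1.8169)  len=0.3565
  (v6,v7,v2) [--+] → (-0.576809, 0, 1.8169)–(-0.466639, 0.33904, 1.8169)  len=0.3565
  (v7,v8,v2) [--+] → (-0.466639, -0.33904, 1.8169)–(-0.576809, 0, 1.8169)  len=0.3565
  (v8,v9,v2) [--+] → (-0.178234, -0.548587, 1.8169)–(-0.466639, -0.33904, 1.8169)  len=0.3565
  (v9,v10,v2) [--+] → (0.178234, -0.548587, 1.8169)–(-0.178234, -0.548587, 1.8169)  len=0.3565
  (v10,v11,v2) [--+] → (0.466639, -0.33904, 1.8169)–(0.178234, -0.548587, 1.8169)  len=0.3565
  (v11,v1,v2) [--+] → (0.576809, 0, 1.8169)–(0.466639, -0.33904, 1.8169)  len=0.3565

Chained into 1 loop(s):
  loop 1: 10 segments, perimeter = 3.5649
Total perimeter = 3.565


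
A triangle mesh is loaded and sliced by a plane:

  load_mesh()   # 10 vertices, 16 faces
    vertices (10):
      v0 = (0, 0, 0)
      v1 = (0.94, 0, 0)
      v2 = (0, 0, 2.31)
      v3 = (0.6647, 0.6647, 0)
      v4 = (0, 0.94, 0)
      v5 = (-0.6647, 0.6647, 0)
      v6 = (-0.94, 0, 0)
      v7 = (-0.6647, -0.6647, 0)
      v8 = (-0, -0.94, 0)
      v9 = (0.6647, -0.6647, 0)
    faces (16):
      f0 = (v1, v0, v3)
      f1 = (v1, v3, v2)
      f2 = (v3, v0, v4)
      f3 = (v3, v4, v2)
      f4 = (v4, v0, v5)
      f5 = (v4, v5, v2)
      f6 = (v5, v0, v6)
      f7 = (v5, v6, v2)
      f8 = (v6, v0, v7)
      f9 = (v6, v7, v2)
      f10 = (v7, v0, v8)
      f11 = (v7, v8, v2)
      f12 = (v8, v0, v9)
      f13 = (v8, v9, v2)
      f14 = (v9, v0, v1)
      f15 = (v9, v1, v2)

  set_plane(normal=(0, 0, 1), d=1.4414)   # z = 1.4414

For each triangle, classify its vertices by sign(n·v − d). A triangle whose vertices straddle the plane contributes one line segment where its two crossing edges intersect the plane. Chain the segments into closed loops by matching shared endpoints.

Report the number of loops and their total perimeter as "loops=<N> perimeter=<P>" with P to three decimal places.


loops=1 perimeter=2.164

Straddling triangles (8 of 16):
  (v1,v3,v2) [--+] → (0.249939, 0.249939, 1.4414)–(0.353456, 0, 1.4414)  len=0.2705
  (v3,v4,v2) [--+] → (0, 0.353456, 1.4414)–(0.249939, 0.249939, 1.4414)  len=0.2705
  (v4,v5,v2) [--+] → (-0.249939, 0.249939, 1.4414)–(0, 0.353456, 1.4414)  len=0.2705
  (v5,v6,v2) [--+] → (-0.353456, 0, 1.4414)–(-0.249939, 0.249939, 1.4414)  len=0.2705
  (v6,v7,v2) [--+] → (-0.249939, -0.249939, 1.4414)–(-0.353456, 0, 1.4414)  len=0.2705
  (v7,v8,v2) [--+] → (0, -0.353456, 1.4414)–(-0.249939, -0.249939, 1.4414)  len=0.2705
  (v8,v9,v2) [--+] → (0.249939, -0.249939, 1.4414)–(0, -0.353456, 1.4414)  len=0.2705
  (v9,v1,v2) [--+] → (0.353456, 0, 1.4414)–(0.249939, -0.249939, 1.4414)  len=0.2705

Chained into 1 loop(s):
  loop 1: 8 segments, perimeter = 2.1642
Total perimeter = 2.164


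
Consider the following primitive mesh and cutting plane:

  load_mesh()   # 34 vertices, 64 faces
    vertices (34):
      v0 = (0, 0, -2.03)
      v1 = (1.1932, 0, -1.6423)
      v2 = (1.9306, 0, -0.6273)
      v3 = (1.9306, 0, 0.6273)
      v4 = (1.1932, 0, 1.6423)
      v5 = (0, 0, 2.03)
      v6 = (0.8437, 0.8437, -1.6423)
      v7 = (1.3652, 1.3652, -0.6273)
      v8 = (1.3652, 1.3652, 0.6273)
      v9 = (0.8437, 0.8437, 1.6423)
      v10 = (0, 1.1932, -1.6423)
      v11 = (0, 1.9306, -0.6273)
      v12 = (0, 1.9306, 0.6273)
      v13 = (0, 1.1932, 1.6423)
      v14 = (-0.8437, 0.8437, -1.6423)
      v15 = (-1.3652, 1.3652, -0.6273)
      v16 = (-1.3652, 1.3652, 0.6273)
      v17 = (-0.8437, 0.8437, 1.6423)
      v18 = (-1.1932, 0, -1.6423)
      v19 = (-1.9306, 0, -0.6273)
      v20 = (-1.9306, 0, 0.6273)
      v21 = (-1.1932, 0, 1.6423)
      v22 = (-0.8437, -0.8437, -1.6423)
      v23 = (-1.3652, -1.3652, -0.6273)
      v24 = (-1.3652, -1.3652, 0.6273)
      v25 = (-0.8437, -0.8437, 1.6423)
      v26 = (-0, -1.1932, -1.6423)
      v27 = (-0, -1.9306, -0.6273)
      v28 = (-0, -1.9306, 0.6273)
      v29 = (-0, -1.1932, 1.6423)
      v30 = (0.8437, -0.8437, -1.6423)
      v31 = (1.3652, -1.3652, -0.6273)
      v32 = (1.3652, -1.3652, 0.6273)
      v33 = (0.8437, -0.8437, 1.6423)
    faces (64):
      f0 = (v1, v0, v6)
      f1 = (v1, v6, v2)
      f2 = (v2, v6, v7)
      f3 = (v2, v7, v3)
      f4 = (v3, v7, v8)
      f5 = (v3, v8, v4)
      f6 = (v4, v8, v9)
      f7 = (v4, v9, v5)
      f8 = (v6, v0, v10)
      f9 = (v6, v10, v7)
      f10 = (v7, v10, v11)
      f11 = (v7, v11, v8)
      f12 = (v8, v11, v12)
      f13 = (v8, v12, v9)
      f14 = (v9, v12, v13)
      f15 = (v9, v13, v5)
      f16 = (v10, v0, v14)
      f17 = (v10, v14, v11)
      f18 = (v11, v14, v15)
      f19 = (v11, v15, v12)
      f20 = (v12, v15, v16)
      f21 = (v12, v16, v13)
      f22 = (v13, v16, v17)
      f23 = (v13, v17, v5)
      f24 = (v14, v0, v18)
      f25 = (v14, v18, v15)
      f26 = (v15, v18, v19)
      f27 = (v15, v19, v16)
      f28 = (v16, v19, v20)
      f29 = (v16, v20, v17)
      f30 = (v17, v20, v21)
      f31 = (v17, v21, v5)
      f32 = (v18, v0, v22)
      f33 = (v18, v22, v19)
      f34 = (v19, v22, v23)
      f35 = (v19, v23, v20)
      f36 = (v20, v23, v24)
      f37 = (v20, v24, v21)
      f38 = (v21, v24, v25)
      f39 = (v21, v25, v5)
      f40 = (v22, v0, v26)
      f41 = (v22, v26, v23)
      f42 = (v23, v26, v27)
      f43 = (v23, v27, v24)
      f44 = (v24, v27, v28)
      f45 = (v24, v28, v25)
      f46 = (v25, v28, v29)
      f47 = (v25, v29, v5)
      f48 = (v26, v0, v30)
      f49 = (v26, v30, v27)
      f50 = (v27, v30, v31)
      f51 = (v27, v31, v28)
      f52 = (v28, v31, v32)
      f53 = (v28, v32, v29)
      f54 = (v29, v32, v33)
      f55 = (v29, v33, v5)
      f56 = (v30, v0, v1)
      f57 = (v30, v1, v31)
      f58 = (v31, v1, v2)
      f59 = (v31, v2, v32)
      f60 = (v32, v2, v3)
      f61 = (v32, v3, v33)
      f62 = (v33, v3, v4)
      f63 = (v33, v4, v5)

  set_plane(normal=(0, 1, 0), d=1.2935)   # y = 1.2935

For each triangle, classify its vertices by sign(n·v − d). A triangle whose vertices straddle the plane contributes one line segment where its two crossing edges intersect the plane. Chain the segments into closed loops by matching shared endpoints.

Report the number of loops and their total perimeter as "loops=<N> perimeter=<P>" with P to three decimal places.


Straddling triangles (18 of 64):
  (v2,v6,v7) [--+] → (1.2935, 1.2935, -0.76685)–(1.39489, 1.2935, -0.6273)  len=0.1725
  (v2,v7,v3) [-+-] → (1.39489, 1.2935, -0.6273)–(1.39489, 1.2935, -0.561409)  len=0.0659
  (v3,v7,v8) [-++] → (1.39489, 1.2935, -0.561409)–(1.39489, 1.2935, 0.6273)  len=1.1887
  (v3,v8,v4) [-+-] → (1.39489, 1.2935, 0.6273)–(1.35617, 1.2935, 0.680608)  len=0.0659
  (v4,v8,v9) [-+-] → (1.35617, 1.2935, 0.680608)–(1.2935, 1.2935, 0.76685)  len=0.1066
  (v6,v10,v7) [--+] → (0.796102, 1.2935, -1.05041)–(1.2935, 1.2935, -0.76685)  len=0.5725
  (v7,v10,v11) [+-+] → (0.796102, 1.2935, -1.05041)–(0, 1.2935, -1.50424)  len=0.9164
  (v8,v12,v9) [++-] → (0.494545, 1.2935, 1.22225)–(1.2935, 1.2935, 0.76685)  len=0.9196
  (v9,v12,v13) [-+-] → (0.494545, 1.2935, 1.22225)–(0, 1.2935, 1.50424)  len=0.5693
  (v10,v14,v11) [--+] → (-0.494545, 1.2935, -1.22225)–(0, 1.2935, -1.50424)  len=0.5693
  (v11,v14,v15) [+-+] → (-0.494545, 1.2935, -1.22225)–(-1.2935, 1.2935, -0.76685)  len=0.9196
  (v12,v16,v13) [++-] → (-0.796102, 1.2935, 1.05041)–(0, 1.2935, 1.50424)  len=0.9164
  (v13,v16,v17) [-+-] → (-0.796102, 1.2935, 1.05041)–(-1.2935, 1.2935, 0.76685)  len=0.5725
  (v14,v18,v15) [--+] → (-1.35617, 1.2935, -0.680608)–(-1.2935, 1.2935, -0.76685)  len=0.1066
  (v15,v18,v19) [+--] → (-1.35617, 1.2935, -0.680608)–(-1.39489, 1.2935, -0.6273)  len=0.0659
  (v15,v19,v16) [+-+] → (-1.39489, 1.2935, -0.6273)–(-1.39489, 1.2935, 0.561409)  len=1.1887
  (v16,v19,v20) [+--] → (-1.39489, 1.2935, 0.561409)–(-1.39489, 1.2935, 0.6273)  len=0.0659
  (v16,v20,v17) [+--] → (-1.39489, 1.2935, 0.6273)–(-1.2935, 1.2935, 0.76685)  len=0.1725

Chained into 1 loop(s):
  loop 1: 18 segments, perimeter = 9.1549
Total perimeter = 9.155

loops=1 perimeter=9.155


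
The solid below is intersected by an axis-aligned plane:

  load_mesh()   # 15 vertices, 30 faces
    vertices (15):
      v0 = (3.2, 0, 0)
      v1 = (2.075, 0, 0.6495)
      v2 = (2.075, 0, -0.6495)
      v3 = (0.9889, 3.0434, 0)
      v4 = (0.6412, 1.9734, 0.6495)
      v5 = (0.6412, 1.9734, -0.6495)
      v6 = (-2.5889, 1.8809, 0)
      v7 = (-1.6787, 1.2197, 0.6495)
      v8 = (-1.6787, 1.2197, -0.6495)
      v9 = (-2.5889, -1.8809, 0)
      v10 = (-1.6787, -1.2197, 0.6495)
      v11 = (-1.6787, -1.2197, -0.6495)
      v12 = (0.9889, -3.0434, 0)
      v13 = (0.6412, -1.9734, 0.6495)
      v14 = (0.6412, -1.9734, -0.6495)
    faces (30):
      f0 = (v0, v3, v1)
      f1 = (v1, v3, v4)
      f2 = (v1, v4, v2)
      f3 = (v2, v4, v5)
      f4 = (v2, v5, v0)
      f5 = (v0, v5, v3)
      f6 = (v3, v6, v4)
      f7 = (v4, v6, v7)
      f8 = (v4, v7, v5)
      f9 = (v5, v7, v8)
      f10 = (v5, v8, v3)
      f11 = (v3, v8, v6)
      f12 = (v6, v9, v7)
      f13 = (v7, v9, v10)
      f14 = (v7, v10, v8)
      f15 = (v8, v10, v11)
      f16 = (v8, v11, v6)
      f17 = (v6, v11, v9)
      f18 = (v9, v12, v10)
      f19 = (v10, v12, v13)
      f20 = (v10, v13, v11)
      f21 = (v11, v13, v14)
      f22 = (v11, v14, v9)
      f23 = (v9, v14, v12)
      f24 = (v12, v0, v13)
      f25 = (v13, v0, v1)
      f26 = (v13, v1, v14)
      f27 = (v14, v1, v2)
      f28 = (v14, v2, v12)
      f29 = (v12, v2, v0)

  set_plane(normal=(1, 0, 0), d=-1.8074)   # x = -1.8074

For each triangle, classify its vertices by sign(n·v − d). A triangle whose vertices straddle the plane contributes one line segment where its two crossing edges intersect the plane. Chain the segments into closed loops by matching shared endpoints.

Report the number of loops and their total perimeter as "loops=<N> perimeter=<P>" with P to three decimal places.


loops=1 perimeter=9.225

Straddling triangles (10 of 30):
  (v3,v6,v4) [+-+] → (-1.8074, 2.13483, 0)–(-1.8074, 1.90328, 0.157142)  len=0.2798
  (v4,v6,v7) [+-+] → (-1.8074, 1.90328, 0.157142)–(-1.8074, 1.31319, 0.557662)  len=0.7132
  (v3,v8,v6) [++-] → (-1.8074, 1.31319, -0.557662)–(-1.8074, 2.13483, 0)  len=0.9930
  (v6,v9,v7) [--+] → (-1.8074, 0.781283, 0.557662)–(-1.8074, 1.31319, 0.557662)  len=0.5319
  (v7,v9,v10) [+-+] → (-1.8074, 0.781283, 0.557662)–(-1.8074, -1.31319, 0.557662)  len=2.0945
  (v8,v11,v6) [++-] → (-1.8074, -0.781283, -0.557662)–(-1.8074, 1.31319, -0.557662)  len=2.0945
  (v6,v11,v9) [-+-] → (-1.8074, -0.781283, -0.557662)–(-1.8074, -1.31319, -0.557662)  len=0.5319
  (v9,v12,v10) [-++] → (-1.8074, -2.13483, 0)–(-1.8074, -1.31319, 0.557662)  len=0.9930
  (v11,v14,v9) [++-] → (-1.8074, -1.90328, -0.157142)–(-1.8074, -1.31319, -0.557662)  len=0.7132
  (v9,v14,v12) [-++] → (-1.8074, -1.90328, -0.157142)–(-1.8074, -2.13483, 0)  len=0.2798

Chained into 1 loop(s):
  loop 1: 10 segments, perimeter = 9.2248
Total perimeter = 9.225


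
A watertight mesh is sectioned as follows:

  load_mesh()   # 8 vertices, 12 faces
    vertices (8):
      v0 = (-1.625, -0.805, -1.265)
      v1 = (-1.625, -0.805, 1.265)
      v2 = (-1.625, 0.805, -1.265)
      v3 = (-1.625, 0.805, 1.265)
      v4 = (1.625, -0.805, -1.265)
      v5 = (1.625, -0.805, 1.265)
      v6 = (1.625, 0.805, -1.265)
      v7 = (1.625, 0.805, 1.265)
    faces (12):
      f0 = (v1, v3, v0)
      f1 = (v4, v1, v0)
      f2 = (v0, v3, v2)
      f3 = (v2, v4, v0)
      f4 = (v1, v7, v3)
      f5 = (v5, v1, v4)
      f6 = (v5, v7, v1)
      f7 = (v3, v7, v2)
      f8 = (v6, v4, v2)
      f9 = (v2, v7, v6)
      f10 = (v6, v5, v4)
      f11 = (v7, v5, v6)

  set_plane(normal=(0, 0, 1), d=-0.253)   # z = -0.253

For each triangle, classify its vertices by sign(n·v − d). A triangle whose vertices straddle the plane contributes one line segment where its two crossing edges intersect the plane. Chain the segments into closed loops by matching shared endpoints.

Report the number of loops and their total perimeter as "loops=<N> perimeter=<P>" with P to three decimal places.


loops=1 perimeter=9.720

Straddling triangles (8 of 12):
  (v1,v3,v0) [++-] → (-1.625, -0.161, -0.253)–(-1.625, -0.805, -0.253)  len=0.6440
  (v4,v1,v0) [-+-] → (0.325, -0.805, -0.253)–(-1.625, -0.805, -0.253)  len=1.9500
  (v0,v3,v2) [-+-] → (-1.625, -0.161, -0.253)–(-1.625, 0.805, -0.253)  len=0.9660
  (v5,v1,v4) [++-] → (0.325, -0.805, -0.253)–(1.625, -0.805, -0.253)  len=1.3000
  (v3,v7,v2) [++-] → (-0.325, 0.805, -0.253)–(-1.625, 0.805, -0.253)  len=1.3000
  (v2,v7,v6) [-+-] → (-0.325, 0.805, -0.253)–(1.625, 0.805, -0.253)  len=1.9500
  (v6,v5,v4) [-+-] → (1.625, 0.161, -0.253)–(1.625, -0.805, -0.253)  len=0.9660
  (v7,v5,v6) [++-] → (1.625, 0.161, -0.253)–(1.625, 0.805, -0.253)  len=0.6440

Chained into 1 loop(s):
  loop 1: 8 segments, perimeter = 9.7200
Total perimeter = 9.720


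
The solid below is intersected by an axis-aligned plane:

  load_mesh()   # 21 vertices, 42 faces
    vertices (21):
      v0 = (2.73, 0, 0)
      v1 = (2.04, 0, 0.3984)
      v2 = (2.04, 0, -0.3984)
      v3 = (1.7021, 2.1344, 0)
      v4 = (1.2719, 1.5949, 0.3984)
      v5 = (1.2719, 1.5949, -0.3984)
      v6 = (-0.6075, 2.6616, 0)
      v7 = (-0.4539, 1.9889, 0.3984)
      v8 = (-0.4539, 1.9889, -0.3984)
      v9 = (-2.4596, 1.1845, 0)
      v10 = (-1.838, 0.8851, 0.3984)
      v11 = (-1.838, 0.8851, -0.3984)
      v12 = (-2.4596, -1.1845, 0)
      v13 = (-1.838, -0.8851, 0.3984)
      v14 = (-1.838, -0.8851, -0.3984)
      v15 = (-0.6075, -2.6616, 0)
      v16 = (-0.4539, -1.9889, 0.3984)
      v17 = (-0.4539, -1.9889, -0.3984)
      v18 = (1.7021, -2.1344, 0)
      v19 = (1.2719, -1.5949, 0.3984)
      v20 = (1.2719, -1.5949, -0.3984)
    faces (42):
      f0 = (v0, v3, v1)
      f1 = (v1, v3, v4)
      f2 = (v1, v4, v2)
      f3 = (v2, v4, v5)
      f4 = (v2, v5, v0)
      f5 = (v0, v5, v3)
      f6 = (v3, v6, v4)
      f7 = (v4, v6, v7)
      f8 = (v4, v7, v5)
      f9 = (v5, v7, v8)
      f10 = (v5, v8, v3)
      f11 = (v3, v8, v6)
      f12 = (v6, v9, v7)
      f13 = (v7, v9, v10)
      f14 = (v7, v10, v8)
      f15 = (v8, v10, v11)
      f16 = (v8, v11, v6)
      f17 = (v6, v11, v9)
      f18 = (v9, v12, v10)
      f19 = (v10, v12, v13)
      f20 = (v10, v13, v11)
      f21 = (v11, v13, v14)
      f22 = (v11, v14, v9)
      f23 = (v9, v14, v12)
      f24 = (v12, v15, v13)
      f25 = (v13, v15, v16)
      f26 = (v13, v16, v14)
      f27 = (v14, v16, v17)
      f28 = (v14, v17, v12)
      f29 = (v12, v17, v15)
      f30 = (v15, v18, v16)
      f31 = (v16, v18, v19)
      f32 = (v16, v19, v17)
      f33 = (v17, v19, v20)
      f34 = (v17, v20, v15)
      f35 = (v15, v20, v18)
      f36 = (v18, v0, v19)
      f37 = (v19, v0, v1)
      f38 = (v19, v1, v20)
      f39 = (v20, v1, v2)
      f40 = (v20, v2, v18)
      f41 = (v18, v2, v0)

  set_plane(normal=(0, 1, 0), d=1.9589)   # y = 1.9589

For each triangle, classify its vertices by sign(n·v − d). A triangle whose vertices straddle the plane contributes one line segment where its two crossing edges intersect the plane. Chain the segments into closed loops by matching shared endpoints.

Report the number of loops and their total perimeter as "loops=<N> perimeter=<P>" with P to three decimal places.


loops=2 perimeter=8.067

Straddling triangles (14 of 42):
  (v0,v3,v1) [-+-] → (1.78662, 1.9589, 0)–(1.72988, 1.9589, 0.0327582)  len=0.0655
  (v1,v3,v4) [-+-] → (1.72988, 1.9589, 0.0327582)–(1.56216, 1.9589, 0.1296)  len=0.1937
  (v0,v5,v3) [--+] → (1.56216, 1.9589, -0.1296)–(1.78662, 1.9589, 0)  len=0.2592
  (v3,v6,v4) [++-] → (0.630575, 1.9589, 0.26245)–(1.56216, 1.9589, 0.1296)  len=0.9410
  (v4,v6,v7) [-++] → (0.630575, 1.9589, 0.26245)–(-0.322494, 1.9589, 0.3984)  len=0.9627
  (v4,v7,v5) [-+-] → (-0.322494, 1.9589, 0.3984)–(-0.322494, 1.9589, 0.33773)  len=0.0607
  (v5,v7,v8) [-++] → (-0.322494, 1.9589, 0.33773)–(-0.322494, 1.9589, -0.3984)  len=0.7361
  (v5,v8,v3) [-++] → (-0.322494, 1.9589, -0.3984)–(1.56216, 1.9589, -0.1296)  len=1.9037
  (v6,v9,v7) [+-+] → (-1.4886, 1.9589, 0)–(-0.528702, 1.9589, 0.383542)  len=1.0337
  (v7,v9,v10) [+--] → (-0.528702, 1.9589, 0.383542)–(-0.491518, 1.9589, 0.3984)  len=0.0400
  (v7,v10,v8) [+-+] → (-0.491518, 1.9589, 0.3984)–(-0.491518, 1.9589, -0.376744)  len=0.7751
  (v8,v10,v11) [+--] → (-0.491518, 1.9589, -0.376744)–(-0.491518, 1.9589, -0.3984)  len=0.0217
  (v8,v11,v6) [+-+] → (-0.491518, 1.9589, -0.3984)–(-1.09423, 1.9589, -0.157588)  len=0.6490
  (v6,v11,v9) [+--] → (-1.09423, 1.9589, -0.157588)–(-1.4886, 1.9589, 0)  len=0.4247

Chained into 2 loop(s):
  loop 1: 8 segments, perimeter = 5.1226
  loop 2: 6 segments, perimeter = 2.9443
Total perimeter = 8.067


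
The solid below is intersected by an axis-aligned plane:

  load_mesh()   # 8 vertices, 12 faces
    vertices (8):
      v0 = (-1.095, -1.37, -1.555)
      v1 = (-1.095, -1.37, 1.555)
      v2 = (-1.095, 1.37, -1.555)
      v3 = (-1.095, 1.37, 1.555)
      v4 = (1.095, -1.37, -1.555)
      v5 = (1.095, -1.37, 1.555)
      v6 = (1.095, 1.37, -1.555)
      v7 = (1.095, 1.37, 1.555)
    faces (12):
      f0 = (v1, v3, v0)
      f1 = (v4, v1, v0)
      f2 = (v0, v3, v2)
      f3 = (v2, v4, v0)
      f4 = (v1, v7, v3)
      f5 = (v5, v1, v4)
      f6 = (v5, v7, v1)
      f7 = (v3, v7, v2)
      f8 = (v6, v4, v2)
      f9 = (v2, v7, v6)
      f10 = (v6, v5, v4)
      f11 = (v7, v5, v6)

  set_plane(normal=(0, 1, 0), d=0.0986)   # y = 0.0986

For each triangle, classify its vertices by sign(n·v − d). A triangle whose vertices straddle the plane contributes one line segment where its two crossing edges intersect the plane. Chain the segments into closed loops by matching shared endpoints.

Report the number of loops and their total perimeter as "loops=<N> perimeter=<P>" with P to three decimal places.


loops=1 perimeter=10.600

Straddling triangles (8 of 12):
  (v1,v3,v0) [-+-] → (-1.095, 0.0986, 1.555)–(-1.095, 0.0986, 0.111915)  len=1.4431
  (v0,v3,v2) [-++] → (-1.095, 0.0986, 0.111915)–(-1.095, 0.0986, -1.555)  len=1.6669
  (v2,v4,v0) [+--] → (-0.078808, 0.0986, -1.555)–(-1.095, 0.0986, -1.555)  len=1.0162
  (v1,v7,v3) [-++] → (0.078808, 0.0986, 1.555)–(-1.095, 0.0986, 1.555)  len=1.1738
  (v5,v7,v1) [-+-] → (1.095, 0.0986, 1.555)–(0.078808, 0.0986, 1.555)  len=1.0162
  (v6,v4,v2) [+-+] → (1.095, 0.0986, -1.555)–(-0.078808, 0.0986, -1.555)  len=1.1738
  (v6,v5,v4) [+--] → (1.095, 0.0986, -0.111915)–(1.095, 0.0986, -1.555)  len=1.4431
  (v7,v5,v6) [+-+] → (1.095, 0.0986, 1.555)–(1.095, 0.0986, -0.111915)  len=1.6669

Chained into 1 loop(s):
  loop 1: 8 segments, perimeter = 10.6000
Total perimeter = 10.600


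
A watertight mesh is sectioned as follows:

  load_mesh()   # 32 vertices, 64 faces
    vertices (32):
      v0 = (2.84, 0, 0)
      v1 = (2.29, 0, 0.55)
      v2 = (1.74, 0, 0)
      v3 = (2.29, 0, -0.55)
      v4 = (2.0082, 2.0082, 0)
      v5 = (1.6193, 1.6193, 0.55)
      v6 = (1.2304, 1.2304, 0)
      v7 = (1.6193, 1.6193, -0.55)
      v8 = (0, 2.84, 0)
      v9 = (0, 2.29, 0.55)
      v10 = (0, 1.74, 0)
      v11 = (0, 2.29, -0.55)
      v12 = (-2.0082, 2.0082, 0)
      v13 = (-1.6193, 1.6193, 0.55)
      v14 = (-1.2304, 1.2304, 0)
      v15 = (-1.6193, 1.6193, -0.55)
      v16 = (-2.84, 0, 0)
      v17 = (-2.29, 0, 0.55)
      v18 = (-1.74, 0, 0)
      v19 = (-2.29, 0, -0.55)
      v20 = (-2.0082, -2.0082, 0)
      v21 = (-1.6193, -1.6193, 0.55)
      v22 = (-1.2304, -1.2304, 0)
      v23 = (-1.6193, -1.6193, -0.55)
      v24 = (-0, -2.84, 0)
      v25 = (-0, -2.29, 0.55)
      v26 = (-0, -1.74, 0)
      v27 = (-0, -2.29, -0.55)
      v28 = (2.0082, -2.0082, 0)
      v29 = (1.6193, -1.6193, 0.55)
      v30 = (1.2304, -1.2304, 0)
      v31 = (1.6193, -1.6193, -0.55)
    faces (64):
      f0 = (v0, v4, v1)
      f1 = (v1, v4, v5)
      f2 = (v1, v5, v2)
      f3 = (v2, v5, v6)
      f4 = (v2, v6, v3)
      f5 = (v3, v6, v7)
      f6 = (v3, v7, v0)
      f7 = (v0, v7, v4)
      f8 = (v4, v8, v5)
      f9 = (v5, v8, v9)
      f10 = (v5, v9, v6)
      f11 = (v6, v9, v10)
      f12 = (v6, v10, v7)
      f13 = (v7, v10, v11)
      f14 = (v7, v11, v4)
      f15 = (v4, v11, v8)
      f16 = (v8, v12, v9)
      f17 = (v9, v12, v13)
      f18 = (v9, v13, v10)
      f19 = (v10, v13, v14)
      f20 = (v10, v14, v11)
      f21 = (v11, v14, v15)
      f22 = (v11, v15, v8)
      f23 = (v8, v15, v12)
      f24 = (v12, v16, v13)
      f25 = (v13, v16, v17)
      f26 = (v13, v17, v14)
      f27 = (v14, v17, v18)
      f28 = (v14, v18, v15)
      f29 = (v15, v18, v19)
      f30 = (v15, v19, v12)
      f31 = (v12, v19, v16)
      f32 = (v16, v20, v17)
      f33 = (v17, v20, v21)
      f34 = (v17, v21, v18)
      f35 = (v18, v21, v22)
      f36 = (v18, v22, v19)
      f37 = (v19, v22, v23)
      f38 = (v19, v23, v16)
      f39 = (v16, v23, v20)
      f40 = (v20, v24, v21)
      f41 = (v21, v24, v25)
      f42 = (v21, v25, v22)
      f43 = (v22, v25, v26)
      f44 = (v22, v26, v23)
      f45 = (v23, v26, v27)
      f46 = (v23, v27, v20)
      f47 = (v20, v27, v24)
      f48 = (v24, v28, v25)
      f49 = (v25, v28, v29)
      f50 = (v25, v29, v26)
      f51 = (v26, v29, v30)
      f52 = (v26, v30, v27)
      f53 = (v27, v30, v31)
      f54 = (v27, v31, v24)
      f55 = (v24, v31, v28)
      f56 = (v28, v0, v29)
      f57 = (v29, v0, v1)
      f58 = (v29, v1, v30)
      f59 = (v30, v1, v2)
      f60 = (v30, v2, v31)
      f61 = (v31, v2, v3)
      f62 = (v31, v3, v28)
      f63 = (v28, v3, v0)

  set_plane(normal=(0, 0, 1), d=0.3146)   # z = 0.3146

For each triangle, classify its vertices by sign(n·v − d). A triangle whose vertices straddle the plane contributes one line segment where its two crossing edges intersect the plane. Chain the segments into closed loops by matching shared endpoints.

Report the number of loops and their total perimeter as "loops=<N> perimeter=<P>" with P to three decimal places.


loops=2 perimeter=28.043

Straddling triangles (32 of 64):
  (v0,v4,v1) [--+] → (2.16939, 0.85951, 0.3146)–(2.5254, 0, 0.3146)  len=0.9303
  (v1,v4,v5) [+-+] → (2.16939, 0.85951, 0.3146)–(1.78575, 1.78575, 0.3146)  len=1.0025
  (v1,v5,v2) [++-] → (1.67096, 0.92624, 0.3146)–(2.0546, 0, 0.3146)  len=1.0025
  (v2,v5,v6) [-+-] → (1.67096, 0.92624, 0.3146)–(1.45285, 1.45285, 0.3146)  len=0.5700
  (v4,v8,v5) [--+] → (0.92624, 2.14176, 0.3146)–(1.78575, 1.78575, 0.3146)  len=0.9303
  (v5,v8,v9) [+-+] → (0.92624, 2.14176, 0.3146)–(0, 2.5254, 0.3146)  len=1.0025
  (v5,v9,v6) [++-] → (0.526611, 1.83649, 0.3146)–(1.45285, 1.45285, 0.3146)  len=1.0025
  (v6,v9,v10) [-+-] → (0.526611, 1.83649, 0.3146)–(0, 2.0546, 0.3146)  len=0.5700
  (v8,v12,v9) [--+] → (-0.85951, 2.16939, 0.3146)–(0, 2.5254, 0.3146)  len=0.9303
  (v9,v12,v13) [+-+] → (-0.85951, 2.16939, 0.3146)–(-1.78575, 1.78575, 0.3146)  len=1.0025
  (v9,v13,v10) [++-] → (-0.92624, 1.67096, 0.3146)–(0, 2.0546, 0.3146)  len=1.0025
  (v10,v13,v14) [-+-] → (-0.92624, 1.67096, 0.3146)–(-1.45285, 1.45285, 0.3146)  len=0.5700
  (v12,v16,v13) [--+] → (-2.14176, 0.92624, 0.3146)–(-1.78575, 1.78575, 0.3146)  len=0.9303
  (v13,v16,v17) [+-+] → (-2.14176, 0.92624, 0.3146)–(-2.5254, 0, 0.3146)  len=1.0025
  (v13,v17,v14) [++-] → (-1.83649, 0.526611, 0.3146)–(-1.45285, 1.45285, 0.3146)  len=1.0025
  (v14,v17,v18) [-+-] → (-1.83649, 0.526611, 0.3146)–(-2.0546, 0, 0.3146)  len=0.5700
  (v16,v20,v17) [--+] → (-2.16939, -0.85951, 0.3146)–(-2.5254, 0, 0.3146)  len=0.9303
  (v17,v20,v21) [+-+] → (-2.16939, -0.85951, 0.3146)–(-1.78575, -1.78575, 0.3146)  len=1.0025
  (v17,v21,v18) [++-] → (-1.67096, -0.92624, 0.3146)–(-2.0546, 0, 0.3146)  len=1.0025
  (v18,v21,v22) [-+-] → (-1.67096, -0.92624, 0.3146)–(-1.45285, -1.45285, 0.3146)  len=0.5700
  (v20,v24,v21) [--+] → (-0.92624, -2.14176, 0.3146)–(-1.78575, -1.78575, 0.3146)  len=0.9303
  (v21,v24,v25) [+-+] → (-0.92624, -2.14176, 0.3146)–(0, -2.5254, 0.3146)  len=1.0025
  (v21,v25,v22) [++-] → (-0.526611, -1.83649, 0.3146)–(-1.45285, -1.45285, 0.3146)  len=1.0025
  (v22,v25,v26) [-+-] → (-0.526611, -1.83649, 0.3146)–(0, -2.0546, 0.3146)  len=0.5700
  (v24,v28,v25) [--+] → (0.85951, -2.16939, 0.3146)–(0, -2.5254, 0.3146)  len=0.9303
  (v25,v28,v29) [+-+] → (0.85951, -2.16939, 0.3146)–(1.78575, -1.78575, 0.3146)  len=1.0025
  (v25,v29,v26) [++-] → (0.92624, -1.67096, 0.3146)–(0, -2.0546, 0.3146)  len=1.0025
  (v26,v29,v30) [-+-] → (0.92624, -1.67096, 0.3146)–(1.45285, -1.45285, 0.3146)  len=0.5700
  (v28,v0,v29) [--+] → (2.14176, -0.92624, 0.3146)–(1.78575, -1.78575, 0.3146)  len=0.9303
  (v29,v0,v1) [+-+] → (2.14176, -0.92624, 0.3146)–(2.5254, 0, 0.3146)  len=1.0025
  (v29,v1,v30) [++-] → (1.83649, -0.526611, 0.3146)–(1.45285, -1.45285, 0.3146)  len=1.0025
  (v30,v1,v2) [-+-] → (1.83649, -0.526611, 0.3146)–(2.0546, 0, 0.3146)  len=0.5700

Chained into 2 loop(s):
  loop 1: 16 segments, perimeter = 15.4630
  loop 2: 16 segments, perimeter = 12.5803
Total perimeter = 28.043


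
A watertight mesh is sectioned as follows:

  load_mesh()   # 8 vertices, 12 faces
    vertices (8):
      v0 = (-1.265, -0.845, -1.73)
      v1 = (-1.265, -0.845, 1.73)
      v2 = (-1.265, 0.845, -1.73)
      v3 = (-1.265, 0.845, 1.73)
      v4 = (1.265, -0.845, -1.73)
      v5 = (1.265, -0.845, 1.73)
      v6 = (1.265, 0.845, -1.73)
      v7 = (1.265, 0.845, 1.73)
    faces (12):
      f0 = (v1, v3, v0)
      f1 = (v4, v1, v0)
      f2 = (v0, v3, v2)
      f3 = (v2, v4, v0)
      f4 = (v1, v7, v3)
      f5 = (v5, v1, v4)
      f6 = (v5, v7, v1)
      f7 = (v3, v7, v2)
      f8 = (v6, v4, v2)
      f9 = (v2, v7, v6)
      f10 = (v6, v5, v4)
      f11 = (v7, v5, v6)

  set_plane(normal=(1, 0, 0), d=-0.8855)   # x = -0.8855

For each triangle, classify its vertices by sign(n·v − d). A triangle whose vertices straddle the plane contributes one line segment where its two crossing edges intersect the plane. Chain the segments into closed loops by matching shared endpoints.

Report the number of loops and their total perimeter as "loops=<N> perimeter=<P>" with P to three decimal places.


loops=1 perimeter=10.300

Straddling triangles (8 of 12):
  (v4,v1,v0) [+--] → (-0.8855, -0.845, 1.211)–(-0.8855, -0.845, -1.73)  len=2.9410
  (v2,v4,v0) [-+-] → (-0.8855, 0.5915, -1.73)–(-0.8855, -0.845, -1.73)  len=1.4365
  (v1,v7,v3) [-+-] → (-0.8855, -0.5915, 1.73)–(-0.8855, 0.845, 1.73)  len=1.4365
  (v5,v1,v4) [+-+] → (-0.8855, -0.845, 1.73)–(-0.8855, -0.845, 1.211)  len=0.5190
  (v5,v7,v1) [++-] → (-0.8855, -0.5915, 1.73)–(-0.8855, -0.845, 1.73)  len=0.2535
  (v3,v7,v2) [-+-] → (-0.8855, 0.845, 1.73)–(-0.8855, 0.845, -1.211)  len=2.9410
  (v6,v4,v2) [++-] → (-0.8855, 0.5915, -1.73)–(-0.8855, 0.845, -1.73)  len=0.2535
  (v2,v7,v6) [-++] → (-0.8855, 0.845, -1.211)–(-0.8855, 0.845, -1.73)  len=0.5190

Chained into 1 loop(s):
  loop 1: 8 segments, perimeter = 10.3000
Total perimeter = 10.300


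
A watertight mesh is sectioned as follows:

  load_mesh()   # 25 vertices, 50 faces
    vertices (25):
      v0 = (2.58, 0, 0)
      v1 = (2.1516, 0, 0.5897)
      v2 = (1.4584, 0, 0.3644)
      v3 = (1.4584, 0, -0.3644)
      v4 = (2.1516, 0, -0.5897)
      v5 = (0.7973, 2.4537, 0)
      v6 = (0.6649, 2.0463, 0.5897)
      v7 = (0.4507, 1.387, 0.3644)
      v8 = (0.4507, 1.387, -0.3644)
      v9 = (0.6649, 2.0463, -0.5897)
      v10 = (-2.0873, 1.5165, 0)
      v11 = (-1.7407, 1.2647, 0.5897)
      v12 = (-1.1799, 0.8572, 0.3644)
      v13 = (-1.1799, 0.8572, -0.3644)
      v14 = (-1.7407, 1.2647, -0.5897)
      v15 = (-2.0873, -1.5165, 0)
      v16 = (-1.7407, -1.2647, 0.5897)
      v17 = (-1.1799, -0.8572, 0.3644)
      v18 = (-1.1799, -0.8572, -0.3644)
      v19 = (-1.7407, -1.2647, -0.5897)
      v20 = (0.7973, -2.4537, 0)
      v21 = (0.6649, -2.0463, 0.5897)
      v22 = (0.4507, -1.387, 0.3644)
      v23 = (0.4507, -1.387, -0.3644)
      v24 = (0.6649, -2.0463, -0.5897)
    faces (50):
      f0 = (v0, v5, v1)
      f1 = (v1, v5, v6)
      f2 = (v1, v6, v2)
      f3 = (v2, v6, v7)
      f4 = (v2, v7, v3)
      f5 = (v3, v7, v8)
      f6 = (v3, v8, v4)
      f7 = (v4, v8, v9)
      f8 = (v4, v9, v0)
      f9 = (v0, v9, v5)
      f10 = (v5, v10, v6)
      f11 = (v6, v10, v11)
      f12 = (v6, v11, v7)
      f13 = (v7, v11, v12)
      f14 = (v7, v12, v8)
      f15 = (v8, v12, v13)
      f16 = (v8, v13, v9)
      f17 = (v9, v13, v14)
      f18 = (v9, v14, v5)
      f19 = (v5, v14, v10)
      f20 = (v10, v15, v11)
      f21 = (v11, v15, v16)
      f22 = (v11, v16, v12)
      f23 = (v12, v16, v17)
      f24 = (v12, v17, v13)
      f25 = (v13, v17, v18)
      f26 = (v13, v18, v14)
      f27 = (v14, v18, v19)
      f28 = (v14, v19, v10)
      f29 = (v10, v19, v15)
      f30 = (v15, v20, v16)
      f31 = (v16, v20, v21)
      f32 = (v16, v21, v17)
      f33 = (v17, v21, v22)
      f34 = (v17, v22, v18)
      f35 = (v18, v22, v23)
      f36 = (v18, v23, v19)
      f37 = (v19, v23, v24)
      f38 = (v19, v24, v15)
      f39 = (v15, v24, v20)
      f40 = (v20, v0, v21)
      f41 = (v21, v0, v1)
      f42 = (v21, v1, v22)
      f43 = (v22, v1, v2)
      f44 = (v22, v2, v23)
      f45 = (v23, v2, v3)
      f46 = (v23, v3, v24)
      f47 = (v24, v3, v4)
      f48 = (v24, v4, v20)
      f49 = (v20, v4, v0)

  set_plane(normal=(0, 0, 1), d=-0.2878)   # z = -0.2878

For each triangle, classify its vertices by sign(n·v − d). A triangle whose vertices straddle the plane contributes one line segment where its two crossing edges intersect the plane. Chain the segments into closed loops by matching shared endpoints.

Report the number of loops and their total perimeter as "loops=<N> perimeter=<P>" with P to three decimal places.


loops=2 perimeter=22.508

Straddling triangles (20 of 50):
  (v2,v7,v3) [++-] → (1.35249, 0.14578, -0.2878)–(1.4584, 0, -0.2878)  len=0.1802
  (v3,v7,v8) [-+-] → (1.35249, 0.14578, -0.2878)–(0.4507, 1.387, -0.2878)  len=1.5342
  (v4,v9,v0) [--+] → (1.64535, 0.998686, -0.2878)–(2.37092, 0, -0.2878)  len=1.2344
  (v0,v9,v5) [+-+] → (1.64535, 0.998686, -0.2878)–(0.732683, 2.25487, -0.2878)  len=1.5527
  (v7,v12,v8) [++-] → (0.279317, 1.33132, -0.2878)–(0.4507, 1.387, -0.2878)  len=0.1802
  (v8,v12,v13) [-+-] → (0.279317, 1.33132, -0.2878)–(-1.1799, 0.8572, -0.2878)  len=1.5343
  (v9,v14,v5) [--+] → (-0.441358, 1.87341, -0.2878)–(0.732683, 2.25487, -0.2878)  len=1.2345
  (v5,v14,v10) [+-+] → (-0.441358, 1.87341, -0.2878)–(-1.91814, 1.39361, -0.2878)  len=1.5528
  (v12,v17,v13) [++-] → (-1.1799, 0.677009, -0.2878)–(-1.1799, 0.8572, -0.2878)  len=0.1802
  (v13,v17,v18) [-+-] → (-1.1799, 0.677009, -0.2878)–(-1.1799, -0.8572, -0.2878)  len=1.5342
  (v14,v19,v10) [--+] → (-1.91814, 0.15915, -0.2878)–(-1.91814, 1.39361, -0.2878)  len=1.2345
  (v10,v19,v15) [+-+] → (-1.91814, 0.15915, -0.2878)–(-1.91814, -1.39361, -0.2878)  len=1.5528
  (v17,v22,v18) [++-] → (-1.00852, -0.912884, -0.2878)–(-1.1799, -0.8572, -0.2878)  len=0.1802
  (v18,v22,v23) [-+-] → (-1.00852, -0.912884, -0.2878)–(0.4507, -1.387, -0.2878)  len=1.5343
  (v19,v24,v15) [--+] → (-0.744103, -1.77507, -0.2878)–(-1.91814, -1.39361, -0.2878)  len=1.2345
  (v15,v24,v20) [+-+] → (-0.744103, -1.77507, -0.2878)–(0.732683, -2.25487, -0.2878)  len=1.5528
  (v22,v2,v23) [++-] → (0.556614, -1.24122, -0.2878)–(0.4507, -1.387, -0.2878)  len=0.1802
  (v23,v2,v3) [-+-] → (0.556614, -1.24122, -0.2878)–(1.4584, 0, -0.2878)  len=1.5342
  (v24,v4,v20) [--+] → (1.45826, -1.25618, -0.2878)–(0.732683, -2.25487, -0.2878)  len=1.2344
  (v20,v4,v0) [+-+] → (1.45826, -1.25618, -0.2878)–(2.37092, 0, -0.2878)  len=1.5527

Chained into 2 loop(s):
  loop 1: 10 segments, perimeter = 8.5723
  loop 2: 10 segments, perimeter = 13.9360
Total perimeter = 22.508


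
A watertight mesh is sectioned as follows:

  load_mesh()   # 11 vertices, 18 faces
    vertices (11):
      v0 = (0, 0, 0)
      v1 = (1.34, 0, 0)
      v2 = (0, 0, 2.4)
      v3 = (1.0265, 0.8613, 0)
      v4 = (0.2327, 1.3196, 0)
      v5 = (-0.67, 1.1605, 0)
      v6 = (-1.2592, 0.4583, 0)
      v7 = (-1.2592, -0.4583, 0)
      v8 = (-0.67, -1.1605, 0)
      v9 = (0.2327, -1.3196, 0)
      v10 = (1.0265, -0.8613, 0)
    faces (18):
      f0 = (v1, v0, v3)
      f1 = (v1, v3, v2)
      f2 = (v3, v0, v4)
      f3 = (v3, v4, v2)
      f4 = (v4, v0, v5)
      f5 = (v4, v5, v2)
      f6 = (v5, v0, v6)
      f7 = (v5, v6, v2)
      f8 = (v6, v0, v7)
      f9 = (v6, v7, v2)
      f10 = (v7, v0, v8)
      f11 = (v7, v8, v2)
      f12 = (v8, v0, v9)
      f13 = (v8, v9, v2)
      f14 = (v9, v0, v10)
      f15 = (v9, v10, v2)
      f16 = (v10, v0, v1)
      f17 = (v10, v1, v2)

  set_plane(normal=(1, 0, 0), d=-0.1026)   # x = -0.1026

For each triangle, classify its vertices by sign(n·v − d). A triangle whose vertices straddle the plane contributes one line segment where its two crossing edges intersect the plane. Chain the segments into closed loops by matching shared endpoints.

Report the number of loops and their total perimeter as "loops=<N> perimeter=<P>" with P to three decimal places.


Straddling triangles (10 of 18):
  (v4,v0,v5) [++-] → (-0.1026, 0.177712, 0)–(-0.1026, 1.2605, 0)  len=1.0828
  (v4,v5,v2) [+-+] → (-0.1026, 1.2605, 0)–(-0.1026, 0.177712, 2.03248)  len=2.3029
  (v5,v0,v6) [-+-] → (-0.1026, 0.177712, 0)–(-0.1026, 0.0373424, 0)  len=0.1404
  (v5,v6,v2) [--+] → (-0.1026, 0.0373424, 2.20445)–(-0.1026, 0.177712, 2.03248)  len=0.2220
  (v6,v0,v7) [-+-] → (-0.1026, 0.0373424, 0)–(-0.1026, -0.0373424, 0)  len=0.0747
  (v6,v7,v2) [--+] → (-0.1026, -0.0373424, 2.20445)–(-0.1026, 0.0373424, 2.20445)  len=0.0747
  (v7,v0,v8) [-+-] → (-0.1026, -0.0373424, 0)–(-0.1026, -0.177712, 0)  len=0.1404
  (v7,v8,v2) [--+] → (-0.1026, -0.177712, 2.03248)–(-0.1026, -0.0373424, 2.20445)  len=0.2220
  (v8,v0,v9) [-++] → (-0.1026, -0.177712, 0)–(-0.1026, -1.2605, 0)  len=1.0828
  (v8,v9,v2) [-++] → (-0.1026, -1.2605, 0)–(-0.1026, -0.177712, 2.03248)  len=2.3029

Chained into 1 loop(s):
  loop 1: 10 segments, perimeter = 7.6455
Total perimeter = 7.645

loops=1 perimeter=7.645


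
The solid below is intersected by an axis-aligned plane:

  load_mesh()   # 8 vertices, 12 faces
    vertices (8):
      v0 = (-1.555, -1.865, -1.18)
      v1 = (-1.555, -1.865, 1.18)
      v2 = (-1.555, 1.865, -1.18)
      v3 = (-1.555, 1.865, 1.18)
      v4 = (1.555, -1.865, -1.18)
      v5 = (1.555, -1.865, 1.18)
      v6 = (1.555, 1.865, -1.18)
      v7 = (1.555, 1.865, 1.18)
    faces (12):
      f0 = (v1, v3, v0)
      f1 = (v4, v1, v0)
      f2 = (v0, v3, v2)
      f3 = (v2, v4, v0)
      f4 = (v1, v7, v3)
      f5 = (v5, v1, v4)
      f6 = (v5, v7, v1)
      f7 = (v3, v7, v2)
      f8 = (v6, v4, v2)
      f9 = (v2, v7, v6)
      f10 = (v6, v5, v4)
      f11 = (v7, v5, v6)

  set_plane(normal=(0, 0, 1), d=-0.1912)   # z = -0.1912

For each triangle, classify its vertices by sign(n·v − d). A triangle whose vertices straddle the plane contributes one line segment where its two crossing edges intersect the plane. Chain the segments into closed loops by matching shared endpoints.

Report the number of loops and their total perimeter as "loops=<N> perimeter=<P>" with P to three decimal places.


loops=1 perimeter=13.680

Straddling triangles (8 of 12):
  (v1,v3,v0) [++-] → (-1.555, -0.302193, -0.1912)–(-1.555, -1.865, -0.1912)  len=1.5628
  (v4,v1,v0) [-+-] → (0.251963, -1.865, -0.1912)–(-1.555, -1.865, -0.1912)  len=1.8070
  (v0,v3,v2) [-+-] → (-1.555, -0.302193, -0.1912)–(-1.555, 1.865, -0.1912)  len=2.1672
  (v5,v1,v4) [++-] → (0.251963, -1.865, -0.1912)–(1.555, -1.865, -0.1912)  len=1.3030
  (v3,v7,v2) [++-] → (-0.251963, 1.865, -0.1912)–(-1.555, 1.865, -0.1912)  len=1.3030
  (v2,v7,v6) [-+-] → (-0.251963, 1.865, -0.1912)–(1.555, 1.865, -0.1912)  len=1.8070
  (v6,v5,v4) [-+-] → (1.555, 0.302193, -0.1912)–(1.555, -1.865, -0.1912)  len=2.1672
  (v7,v5,v6) [++-] → (1.555, 0.302193, -0.1912)–(1.555, 1.865, -0.1912)  len=1.5628

Chained into 1 loop(s):
  loop 1: 8 segments, perimeter = 13.6800
Total perimeter = 13.680
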